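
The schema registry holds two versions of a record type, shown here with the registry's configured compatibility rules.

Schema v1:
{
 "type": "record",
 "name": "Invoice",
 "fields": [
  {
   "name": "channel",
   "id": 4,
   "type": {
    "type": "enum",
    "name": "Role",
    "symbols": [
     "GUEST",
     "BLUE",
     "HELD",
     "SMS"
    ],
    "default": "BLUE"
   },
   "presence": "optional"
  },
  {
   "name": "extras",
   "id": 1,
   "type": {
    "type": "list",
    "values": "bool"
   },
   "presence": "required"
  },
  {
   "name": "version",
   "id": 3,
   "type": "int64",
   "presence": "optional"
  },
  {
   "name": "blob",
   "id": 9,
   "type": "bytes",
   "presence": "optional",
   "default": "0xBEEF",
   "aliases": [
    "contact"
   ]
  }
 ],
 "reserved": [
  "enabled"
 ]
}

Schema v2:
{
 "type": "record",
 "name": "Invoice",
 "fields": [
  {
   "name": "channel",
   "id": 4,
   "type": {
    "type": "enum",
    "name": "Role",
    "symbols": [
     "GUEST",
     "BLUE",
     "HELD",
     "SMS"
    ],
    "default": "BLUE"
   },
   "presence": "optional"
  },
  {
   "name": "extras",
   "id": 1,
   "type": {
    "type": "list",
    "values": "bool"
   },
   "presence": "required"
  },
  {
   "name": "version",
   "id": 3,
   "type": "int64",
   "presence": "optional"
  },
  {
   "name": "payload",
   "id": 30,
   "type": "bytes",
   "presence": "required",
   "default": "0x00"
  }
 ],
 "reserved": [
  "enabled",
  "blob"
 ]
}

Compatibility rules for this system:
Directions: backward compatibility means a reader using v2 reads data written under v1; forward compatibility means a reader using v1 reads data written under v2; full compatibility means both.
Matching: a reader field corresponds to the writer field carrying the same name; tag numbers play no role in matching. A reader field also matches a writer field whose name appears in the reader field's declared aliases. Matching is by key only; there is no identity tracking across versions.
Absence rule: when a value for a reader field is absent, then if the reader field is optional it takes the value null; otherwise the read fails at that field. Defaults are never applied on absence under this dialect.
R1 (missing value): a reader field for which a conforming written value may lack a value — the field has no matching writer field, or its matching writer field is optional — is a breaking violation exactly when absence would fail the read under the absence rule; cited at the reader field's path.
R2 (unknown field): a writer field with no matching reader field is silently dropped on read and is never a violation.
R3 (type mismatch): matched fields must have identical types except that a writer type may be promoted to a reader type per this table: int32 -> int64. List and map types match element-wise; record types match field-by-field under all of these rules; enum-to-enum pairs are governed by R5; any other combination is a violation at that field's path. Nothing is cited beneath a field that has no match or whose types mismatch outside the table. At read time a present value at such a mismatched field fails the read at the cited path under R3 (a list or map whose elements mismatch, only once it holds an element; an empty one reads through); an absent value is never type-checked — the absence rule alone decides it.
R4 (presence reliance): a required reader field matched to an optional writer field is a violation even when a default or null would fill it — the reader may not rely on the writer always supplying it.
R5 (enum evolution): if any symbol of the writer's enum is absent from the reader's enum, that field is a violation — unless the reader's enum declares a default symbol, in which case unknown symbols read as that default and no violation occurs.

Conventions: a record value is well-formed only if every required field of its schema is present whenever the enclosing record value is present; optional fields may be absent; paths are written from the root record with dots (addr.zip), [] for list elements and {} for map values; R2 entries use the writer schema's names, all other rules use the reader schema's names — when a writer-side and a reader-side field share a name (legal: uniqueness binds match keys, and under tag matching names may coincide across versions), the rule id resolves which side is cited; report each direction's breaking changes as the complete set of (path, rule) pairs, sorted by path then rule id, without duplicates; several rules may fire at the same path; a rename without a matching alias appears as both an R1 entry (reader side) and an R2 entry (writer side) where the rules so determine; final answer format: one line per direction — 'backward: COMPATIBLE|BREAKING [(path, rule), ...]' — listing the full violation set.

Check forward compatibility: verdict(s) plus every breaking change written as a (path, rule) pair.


forward: COMPATIBLE []

the writer's type comes first in each Invoice pair
forward on Invoice — v1 reading data written by v2:
  channel: paired with writer channel (Role -> Role; writer optional)
  extras: paired with writer extras (list<bool> -> list<bool>; writer required)
  version: paired with writer version (int64 -> int64; writer optional)
  blob: no writer match
  writer payload: unknown to reader
  => forward verdict for Invoice: COMPATIBLE, no violations
the rest of the Invoice diff is inert for this question:
  added field payload to record Invoice: required bytes, tag 30, default 0x00 (in v2 it sits last) -> matters only for Invoice's backward compatibility — outside the asked direction
  removed field blob from record Invoice (its key "blob" joins the reserved list) -> fires no rule on Invoice, leaving the asked answer as it is


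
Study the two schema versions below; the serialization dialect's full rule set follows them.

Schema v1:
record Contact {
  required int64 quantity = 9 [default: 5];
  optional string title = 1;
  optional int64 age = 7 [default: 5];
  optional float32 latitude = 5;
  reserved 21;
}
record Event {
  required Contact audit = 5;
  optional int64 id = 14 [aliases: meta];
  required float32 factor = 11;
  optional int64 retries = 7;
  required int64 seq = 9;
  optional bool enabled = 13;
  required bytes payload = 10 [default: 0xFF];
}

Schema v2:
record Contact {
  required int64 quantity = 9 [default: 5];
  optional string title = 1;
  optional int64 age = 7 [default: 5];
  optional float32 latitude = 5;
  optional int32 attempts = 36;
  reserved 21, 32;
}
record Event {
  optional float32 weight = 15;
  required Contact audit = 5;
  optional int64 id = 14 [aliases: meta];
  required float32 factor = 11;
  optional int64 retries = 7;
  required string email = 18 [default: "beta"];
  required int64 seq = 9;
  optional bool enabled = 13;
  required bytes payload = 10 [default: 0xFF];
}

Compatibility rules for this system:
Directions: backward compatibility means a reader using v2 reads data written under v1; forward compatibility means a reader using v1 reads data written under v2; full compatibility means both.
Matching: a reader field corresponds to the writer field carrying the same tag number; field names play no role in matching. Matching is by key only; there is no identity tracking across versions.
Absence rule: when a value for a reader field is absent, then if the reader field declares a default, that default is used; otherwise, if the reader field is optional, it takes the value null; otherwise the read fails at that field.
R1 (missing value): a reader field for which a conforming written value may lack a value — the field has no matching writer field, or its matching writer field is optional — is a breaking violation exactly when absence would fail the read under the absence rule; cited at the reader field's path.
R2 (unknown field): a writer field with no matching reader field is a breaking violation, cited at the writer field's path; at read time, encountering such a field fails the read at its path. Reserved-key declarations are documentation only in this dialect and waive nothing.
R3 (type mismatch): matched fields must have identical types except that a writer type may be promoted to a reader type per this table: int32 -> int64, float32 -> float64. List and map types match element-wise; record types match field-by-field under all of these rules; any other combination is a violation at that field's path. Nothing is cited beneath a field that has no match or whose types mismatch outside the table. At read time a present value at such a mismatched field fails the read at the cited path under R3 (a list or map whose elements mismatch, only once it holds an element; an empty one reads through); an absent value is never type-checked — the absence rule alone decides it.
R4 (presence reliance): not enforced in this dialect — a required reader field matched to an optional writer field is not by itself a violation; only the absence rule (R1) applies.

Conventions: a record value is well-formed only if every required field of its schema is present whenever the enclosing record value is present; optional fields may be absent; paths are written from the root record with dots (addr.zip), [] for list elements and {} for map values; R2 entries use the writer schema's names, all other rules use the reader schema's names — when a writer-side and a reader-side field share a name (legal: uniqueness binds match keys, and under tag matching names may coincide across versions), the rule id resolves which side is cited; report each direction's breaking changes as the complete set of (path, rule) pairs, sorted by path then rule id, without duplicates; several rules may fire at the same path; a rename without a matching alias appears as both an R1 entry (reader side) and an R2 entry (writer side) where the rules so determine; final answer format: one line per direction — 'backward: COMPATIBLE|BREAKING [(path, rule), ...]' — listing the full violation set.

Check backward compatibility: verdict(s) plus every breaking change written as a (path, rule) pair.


each type pair in Event: writer, then reader
backward for Event (reader v2, writer v1):
  weight has no writer counterpart
  audit <- audit (Contact -> Contact, writer required)
  id <- id (int64 -> int64, writer optional)
  factor <- factor (float32 -> float32, writer required)
  retries <- retries (int64 -> int64, writer optional)
  email has no writer counterpart
  seq <- seq (int64 -> int64, writer required)
  enabled <- enabled (bool -> bool, writer optional)
  payload <- payload (bytes -> bytes, writer required)
  audit.quantity <- audit.quantity (int64 -> int64, writer required)
  audit.title <- audit.title (string -> string, writer optional)
  audit.age <- audit.age (int64 -> int64, writer optional)
  audit.latitude <- audit.latitude (float32 -> float32, writer optional)
  audit.attempts has no writer counterpart
  => backward verdict for Event: COMPATIBLE, no violations
checking off the Event differences that do not matter here:
  added field email to record Event: required string, tag 18, default "beta" (in v2 it sits immediately before seq) -> matters only for Event's forward compatibility — outside the asked direction
  added field attempts to record Contact: optional int32, tag 36 (in v2 it sits last) -> matters only for Event's forward compatibility — outside the asked direction
  added field weight to record Event: optional float32, tag 15 (in v2 it sits immediately before audit) -> matters only for Event's forward compatibility — outside the asked direction

backward: COMPATIBLE []


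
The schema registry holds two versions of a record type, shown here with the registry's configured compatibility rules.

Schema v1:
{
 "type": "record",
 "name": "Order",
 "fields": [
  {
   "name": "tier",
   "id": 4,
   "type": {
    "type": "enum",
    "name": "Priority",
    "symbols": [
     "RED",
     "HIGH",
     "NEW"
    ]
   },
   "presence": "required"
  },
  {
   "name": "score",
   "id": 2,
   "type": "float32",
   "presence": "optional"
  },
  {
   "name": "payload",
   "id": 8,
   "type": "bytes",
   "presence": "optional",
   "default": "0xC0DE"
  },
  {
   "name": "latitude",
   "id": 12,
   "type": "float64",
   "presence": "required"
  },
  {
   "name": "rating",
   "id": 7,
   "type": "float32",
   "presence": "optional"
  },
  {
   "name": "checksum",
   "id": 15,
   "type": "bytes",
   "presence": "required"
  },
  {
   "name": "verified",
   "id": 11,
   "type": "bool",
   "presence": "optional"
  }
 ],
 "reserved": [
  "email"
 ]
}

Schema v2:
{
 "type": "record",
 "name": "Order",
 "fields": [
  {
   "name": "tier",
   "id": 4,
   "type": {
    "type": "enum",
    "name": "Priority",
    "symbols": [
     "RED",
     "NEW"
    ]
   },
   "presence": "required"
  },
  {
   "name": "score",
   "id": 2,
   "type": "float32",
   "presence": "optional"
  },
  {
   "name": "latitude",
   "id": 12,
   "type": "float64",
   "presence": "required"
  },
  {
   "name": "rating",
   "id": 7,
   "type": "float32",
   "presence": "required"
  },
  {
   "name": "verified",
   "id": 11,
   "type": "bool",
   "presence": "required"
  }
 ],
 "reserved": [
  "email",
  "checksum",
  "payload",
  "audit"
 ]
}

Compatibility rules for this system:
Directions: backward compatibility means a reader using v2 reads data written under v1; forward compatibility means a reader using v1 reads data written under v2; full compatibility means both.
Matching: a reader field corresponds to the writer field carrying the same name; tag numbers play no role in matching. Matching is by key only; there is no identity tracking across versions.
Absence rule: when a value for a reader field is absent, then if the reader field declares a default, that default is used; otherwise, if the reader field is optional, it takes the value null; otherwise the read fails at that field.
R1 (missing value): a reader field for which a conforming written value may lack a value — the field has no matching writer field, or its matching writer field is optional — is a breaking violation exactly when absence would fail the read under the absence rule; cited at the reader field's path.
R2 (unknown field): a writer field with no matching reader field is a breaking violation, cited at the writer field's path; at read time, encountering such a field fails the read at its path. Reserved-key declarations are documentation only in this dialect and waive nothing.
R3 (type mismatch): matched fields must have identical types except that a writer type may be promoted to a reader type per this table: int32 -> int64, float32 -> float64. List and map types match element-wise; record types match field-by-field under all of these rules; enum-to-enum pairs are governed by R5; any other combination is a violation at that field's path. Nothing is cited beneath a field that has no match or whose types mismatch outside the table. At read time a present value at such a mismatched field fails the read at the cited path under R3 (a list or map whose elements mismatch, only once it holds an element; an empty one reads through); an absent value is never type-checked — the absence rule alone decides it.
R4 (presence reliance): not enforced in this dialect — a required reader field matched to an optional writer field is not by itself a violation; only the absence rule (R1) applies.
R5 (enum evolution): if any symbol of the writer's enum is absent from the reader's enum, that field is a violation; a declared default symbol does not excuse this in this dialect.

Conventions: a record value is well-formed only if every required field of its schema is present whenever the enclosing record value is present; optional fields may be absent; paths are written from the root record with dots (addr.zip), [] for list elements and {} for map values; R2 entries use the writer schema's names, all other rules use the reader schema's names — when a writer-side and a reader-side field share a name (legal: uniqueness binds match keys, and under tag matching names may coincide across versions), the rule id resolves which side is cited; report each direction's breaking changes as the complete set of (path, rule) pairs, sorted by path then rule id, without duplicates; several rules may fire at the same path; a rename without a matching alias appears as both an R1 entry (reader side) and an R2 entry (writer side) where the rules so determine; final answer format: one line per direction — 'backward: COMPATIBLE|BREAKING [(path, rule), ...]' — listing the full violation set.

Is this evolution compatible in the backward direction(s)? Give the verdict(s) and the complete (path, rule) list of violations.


each type pair in Order: writer, then reader
backward analysis of Order with v2 as reader and v1 as writer:
  tier: Priority -> Priority, writer required; from tier
  score: float32 -> float32, writer optional; from score
  latitude: float64 -> float64, writer required; from latitude
  rating: float32 -> float32, writer optional; from rating
  verified: bool -> bool, writer optional; from verified
  writer payload: unknown to reader
  writer checksum: unknown to reader
  violation R2 at checksum
  violation R2 at payload
  violation R1 at rating
  violation R5 at tier
  violation R1 at verified
  => backward verdict for Order: BREAKING, 5 violation(s)

backward: BREAKING [(checksum, R2), (payload, R2), (rating, R1), (tier, R5), (verified, R1)]


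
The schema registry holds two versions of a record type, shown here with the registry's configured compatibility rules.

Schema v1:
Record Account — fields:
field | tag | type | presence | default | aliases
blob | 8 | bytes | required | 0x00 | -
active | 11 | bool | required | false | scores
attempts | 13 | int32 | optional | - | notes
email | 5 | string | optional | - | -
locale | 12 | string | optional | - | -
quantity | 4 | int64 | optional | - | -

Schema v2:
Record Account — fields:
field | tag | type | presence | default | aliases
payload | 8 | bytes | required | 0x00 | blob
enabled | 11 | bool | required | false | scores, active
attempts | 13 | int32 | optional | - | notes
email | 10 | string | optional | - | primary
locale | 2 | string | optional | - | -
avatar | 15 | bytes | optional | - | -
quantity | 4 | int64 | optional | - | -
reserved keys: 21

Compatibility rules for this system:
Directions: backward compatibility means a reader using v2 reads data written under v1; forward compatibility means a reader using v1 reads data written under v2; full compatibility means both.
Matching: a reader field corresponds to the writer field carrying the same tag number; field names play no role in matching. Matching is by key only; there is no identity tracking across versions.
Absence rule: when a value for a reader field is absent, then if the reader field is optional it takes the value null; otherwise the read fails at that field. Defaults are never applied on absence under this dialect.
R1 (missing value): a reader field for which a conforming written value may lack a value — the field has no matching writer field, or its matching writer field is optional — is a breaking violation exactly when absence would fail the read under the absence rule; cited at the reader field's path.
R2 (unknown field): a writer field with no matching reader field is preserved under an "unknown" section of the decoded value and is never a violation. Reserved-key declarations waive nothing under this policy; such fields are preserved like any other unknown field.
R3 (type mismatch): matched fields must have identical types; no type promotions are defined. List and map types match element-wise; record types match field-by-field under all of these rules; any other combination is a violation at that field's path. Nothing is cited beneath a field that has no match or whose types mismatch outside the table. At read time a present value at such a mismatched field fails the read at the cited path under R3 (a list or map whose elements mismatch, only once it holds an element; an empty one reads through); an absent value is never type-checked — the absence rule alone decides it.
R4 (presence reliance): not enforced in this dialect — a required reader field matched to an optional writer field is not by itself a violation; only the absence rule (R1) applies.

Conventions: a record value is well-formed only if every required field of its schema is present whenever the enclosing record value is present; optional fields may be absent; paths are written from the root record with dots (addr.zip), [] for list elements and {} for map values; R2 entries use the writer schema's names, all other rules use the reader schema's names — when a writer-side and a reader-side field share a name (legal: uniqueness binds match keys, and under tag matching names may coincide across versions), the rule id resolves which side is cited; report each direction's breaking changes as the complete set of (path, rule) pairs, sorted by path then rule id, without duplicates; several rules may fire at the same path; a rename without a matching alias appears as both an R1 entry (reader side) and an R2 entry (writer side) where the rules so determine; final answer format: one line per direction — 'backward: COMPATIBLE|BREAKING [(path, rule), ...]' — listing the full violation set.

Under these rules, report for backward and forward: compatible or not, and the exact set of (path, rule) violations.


arrows below run writer -> reader for Account
backward pass over Account, reader schema v2, writer schema v1:
  payload <- blob (bytes -> bytes, writer required)
  enabled <- active (bool -> bool, writer required)
  attempts <- attempts (int32 -> int32, writer optional)
  email: no writer match
  locale: no writer match
  avatar: no writer match
  quantity <- quantity (int64 -> int64, writer optional)
  leftover writer field: email
  leftover writer field: locale
  => no violations; backward on Account: COMPATIBLE
forward pass over Account, reader schema v1, writer schema v2:
  blob <- payload (bytes -> bytes, writer required)
  active <- enabled (bool -> bool, writer required)
  attempts <- attempts (int32 -> int32, writer optional)
  email: no writer match
  locale: no writer match
  quantity <- quantity (int64 -> int64, writer optional)
  leftover writer field: email
  leftover writer field: locale
  leftover writer field: avatar
  => no violations; forward on Account: COMPATIBLE

backward: COMPATIBLE []; forward: COMPATIBLE []


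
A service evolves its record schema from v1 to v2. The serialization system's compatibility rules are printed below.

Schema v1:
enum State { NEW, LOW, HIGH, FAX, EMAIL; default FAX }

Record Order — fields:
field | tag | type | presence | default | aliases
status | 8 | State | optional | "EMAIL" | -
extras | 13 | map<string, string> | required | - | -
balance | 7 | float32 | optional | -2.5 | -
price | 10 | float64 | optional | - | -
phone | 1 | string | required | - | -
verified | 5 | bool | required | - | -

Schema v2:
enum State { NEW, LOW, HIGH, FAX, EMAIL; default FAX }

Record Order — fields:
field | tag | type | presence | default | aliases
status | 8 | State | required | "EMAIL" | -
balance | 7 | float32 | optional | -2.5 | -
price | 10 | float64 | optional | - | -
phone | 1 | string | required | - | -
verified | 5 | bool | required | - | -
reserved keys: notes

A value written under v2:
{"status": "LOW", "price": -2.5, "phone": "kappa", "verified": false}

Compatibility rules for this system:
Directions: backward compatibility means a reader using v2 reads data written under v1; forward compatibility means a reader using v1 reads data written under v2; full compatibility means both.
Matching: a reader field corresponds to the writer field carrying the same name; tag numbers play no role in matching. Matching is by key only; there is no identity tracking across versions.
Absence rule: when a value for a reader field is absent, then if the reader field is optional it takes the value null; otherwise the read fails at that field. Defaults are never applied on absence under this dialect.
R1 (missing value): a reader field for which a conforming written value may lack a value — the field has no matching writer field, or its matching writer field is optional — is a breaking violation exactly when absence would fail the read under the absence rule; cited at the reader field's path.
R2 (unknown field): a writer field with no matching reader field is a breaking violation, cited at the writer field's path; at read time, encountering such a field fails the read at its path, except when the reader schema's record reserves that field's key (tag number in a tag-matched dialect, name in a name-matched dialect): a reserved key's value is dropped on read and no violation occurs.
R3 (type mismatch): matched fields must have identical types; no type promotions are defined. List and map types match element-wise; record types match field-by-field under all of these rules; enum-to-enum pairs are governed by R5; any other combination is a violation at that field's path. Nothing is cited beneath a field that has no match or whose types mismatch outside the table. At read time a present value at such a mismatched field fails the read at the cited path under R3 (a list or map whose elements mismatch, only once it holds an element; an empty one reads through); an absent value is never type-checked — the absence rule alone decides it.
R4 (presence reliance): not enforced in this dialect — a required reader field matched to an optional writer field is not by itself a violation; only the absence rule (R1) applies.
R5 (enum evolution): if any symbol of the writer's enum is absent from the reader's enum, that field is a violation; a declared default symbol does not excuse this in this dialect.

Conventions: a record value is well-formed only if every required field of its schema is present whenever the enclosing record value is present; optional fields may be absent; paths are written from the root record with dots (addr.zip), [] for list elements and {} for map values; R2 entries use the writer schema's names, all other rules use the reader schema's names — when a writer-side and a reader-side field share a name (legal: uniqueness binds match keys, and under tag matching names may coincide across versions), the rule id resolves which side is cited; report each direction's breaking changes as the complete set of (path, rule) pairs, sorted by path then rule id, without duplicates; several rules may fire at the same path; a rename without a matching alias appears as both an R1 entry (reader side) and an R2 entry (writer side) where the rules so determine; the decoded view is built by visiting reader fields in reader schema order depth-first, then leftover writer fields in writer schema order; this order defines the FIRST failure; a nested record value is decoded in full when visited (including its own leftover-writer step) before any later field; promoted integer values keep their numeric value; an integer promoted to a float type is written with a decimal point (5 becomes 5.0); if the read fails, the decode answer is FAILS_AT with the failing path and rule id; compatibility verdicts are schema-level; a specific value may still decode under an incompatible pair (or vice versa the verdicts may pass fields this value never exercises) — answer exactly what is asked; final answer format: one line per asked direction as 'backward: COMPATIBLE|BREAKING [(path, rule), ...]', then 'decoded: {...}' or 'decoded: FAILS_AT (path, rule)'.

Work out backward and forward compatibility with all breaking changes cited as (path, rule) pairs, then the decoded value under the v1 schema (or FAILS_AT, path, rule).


backward: BREAKING [(extras, R2), (status, R1)]; forward: BREAKING [(extras, R1)]; decoded: FAILS_AT (extras, R1)

arrows below run writer -> reader for Order
checking backward for Order: reader v2 against writer v1:
  status: paired with writer status (State -> State; writer optional)
  balance: paired with writer balance (float32 -> float32; writer optional)
  price: paired with writer price (float64 -> float64; writer optional)
  phone: paired with writer phone (string -> string; writer required)
  verified: paired with writer verified (bool -> bool; writer required)
  writer field extras has no reader counterpart
  rule R2 violated at extras
  rule R1 violated at status
  => 2 violation(s): backward is BREAKING for Order
checking forward for Order: reader v1 against writer v2:
  status: paired with writer status (State -> State; writer required)
  extras: no writer match
  balance: paired with writer balance (float32 -> float32; writer optional)
  price: paired with writer price (float64 -> float64; writer optional)
  phone: paired with writer phone (string -> string; writer required)
  verified: paired with writer verified (bool -> bool; writer required)
  rule R1 violated at extras
  => 1 violation(s): forward is BREAKING for Order
decode walk for Order under reader schema v1:
  status := "LOW"
  read fails at extras under R1 (no fill)
  => FAILS_AT (extras, R1)


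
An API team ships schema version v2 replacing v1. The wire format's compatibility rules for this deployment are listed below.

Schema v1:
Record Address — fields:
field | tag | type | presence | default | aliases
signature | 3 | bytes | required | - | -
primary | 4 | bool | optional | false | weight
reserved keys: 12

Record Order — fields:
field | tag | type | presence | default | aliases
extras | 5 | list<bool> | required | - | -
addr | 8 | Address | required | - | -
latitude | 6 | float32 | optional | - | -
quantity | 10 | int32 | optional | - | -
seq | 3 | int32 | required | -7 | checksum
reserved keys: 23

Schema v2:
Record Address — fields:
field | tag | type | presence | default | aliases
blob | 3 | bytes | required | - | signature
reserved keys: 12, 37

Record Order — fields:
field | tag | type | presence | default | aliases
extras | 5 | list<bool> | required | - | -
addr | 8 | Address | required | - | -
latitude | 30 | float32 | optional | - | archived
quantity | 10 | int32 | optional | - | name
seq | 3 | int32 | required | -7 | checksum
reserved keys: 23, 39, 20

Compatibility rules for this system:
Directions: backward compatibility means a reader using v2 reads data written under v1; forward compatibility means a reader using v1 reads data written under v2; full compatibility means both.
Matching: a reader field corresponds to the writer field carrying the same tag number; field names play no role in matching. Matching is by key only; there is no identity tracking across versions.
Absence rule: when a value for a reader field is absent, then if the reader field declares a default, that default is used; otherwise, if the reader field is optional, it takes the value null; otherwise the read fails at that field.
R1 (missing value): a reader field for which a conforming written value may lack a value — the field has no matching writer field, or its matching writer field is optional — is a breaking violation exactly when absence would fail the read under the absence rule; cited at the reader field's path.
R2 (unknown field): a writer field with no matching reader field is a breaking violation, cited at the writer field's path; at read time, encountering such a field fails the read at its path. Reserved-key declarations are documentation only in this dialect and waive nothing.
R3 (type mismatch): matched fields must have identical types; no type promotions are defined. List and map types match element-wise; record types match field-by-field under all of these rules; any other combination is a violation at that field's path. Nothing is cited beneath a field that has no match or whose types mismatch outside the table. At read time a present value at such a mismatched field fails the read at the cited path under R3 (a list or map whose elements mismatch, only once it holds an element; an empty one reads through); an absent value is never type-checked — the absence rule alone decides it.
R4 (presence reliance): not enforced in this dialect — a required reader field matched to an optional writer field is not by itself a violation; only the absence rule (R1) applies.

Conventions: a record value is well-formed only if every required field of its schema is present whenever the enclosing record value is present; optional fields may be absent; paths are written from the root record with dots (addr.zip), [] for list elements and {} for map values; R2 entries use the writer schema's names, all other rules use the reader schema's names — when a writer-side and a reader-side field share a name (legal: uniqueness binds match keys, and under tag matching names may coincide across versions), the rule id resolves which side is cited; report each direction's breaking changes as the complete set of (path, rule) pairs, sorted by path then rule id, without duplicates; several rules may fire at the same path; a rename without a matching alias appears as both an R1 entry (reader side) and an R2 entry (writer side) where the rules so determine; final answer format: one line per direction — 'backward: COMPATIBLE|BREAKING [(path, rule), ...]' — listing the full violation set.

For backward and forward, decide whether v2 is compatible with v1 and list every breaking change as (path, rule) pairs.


each type pair in Order: writer, then reader
backward for Order (reader v2, writer v1):
  extras: paired with writer extras (list<bool> -> list<bool>; writer required)
  addr: paired with writer addr (Address -> Address; writer required)
  latitude has no writer counterpart
  quantity: paired with writer quantity (int32 -> int32; writer optional)
  seq: paired with writer seq (int32 -> int32; writer required)
  writer latitude: unknown to reader
  addr.blob: paired with writer addr.signature (bytes -> bytes; writer required)
  writer addr.primary: unknown to reader
  breaking: (addr.primary, R2)
  breaking: (latitude, R2)
  backward on Order therefore BREAKING (2)
forward for Order (reader v1, writer v2):
  extras: paired with writer extras (list<bool> -> list<bool>; writer required)
  addr: paired with writer addr (Address -> Address; writer required)
  latitude has no writer counterpart
  quantity: paired with writer quantity (int32 -> int32; writer optional)
  seq: paired with writer seq (int32 -> int32; writer required)
  writer latitude: unknown to reader
  addr.signature: paired with writer addr.blob (bytes -> bytes; writer required)
  addr.primary has no writer counterpart
  breaking: (latitude, R2)
  forward on Order therefore BREAKING (1)

backward: BREAKING [(addr.primary, R2), (latitude, R2)]; forward: BREAKING [(latitude, R2)]


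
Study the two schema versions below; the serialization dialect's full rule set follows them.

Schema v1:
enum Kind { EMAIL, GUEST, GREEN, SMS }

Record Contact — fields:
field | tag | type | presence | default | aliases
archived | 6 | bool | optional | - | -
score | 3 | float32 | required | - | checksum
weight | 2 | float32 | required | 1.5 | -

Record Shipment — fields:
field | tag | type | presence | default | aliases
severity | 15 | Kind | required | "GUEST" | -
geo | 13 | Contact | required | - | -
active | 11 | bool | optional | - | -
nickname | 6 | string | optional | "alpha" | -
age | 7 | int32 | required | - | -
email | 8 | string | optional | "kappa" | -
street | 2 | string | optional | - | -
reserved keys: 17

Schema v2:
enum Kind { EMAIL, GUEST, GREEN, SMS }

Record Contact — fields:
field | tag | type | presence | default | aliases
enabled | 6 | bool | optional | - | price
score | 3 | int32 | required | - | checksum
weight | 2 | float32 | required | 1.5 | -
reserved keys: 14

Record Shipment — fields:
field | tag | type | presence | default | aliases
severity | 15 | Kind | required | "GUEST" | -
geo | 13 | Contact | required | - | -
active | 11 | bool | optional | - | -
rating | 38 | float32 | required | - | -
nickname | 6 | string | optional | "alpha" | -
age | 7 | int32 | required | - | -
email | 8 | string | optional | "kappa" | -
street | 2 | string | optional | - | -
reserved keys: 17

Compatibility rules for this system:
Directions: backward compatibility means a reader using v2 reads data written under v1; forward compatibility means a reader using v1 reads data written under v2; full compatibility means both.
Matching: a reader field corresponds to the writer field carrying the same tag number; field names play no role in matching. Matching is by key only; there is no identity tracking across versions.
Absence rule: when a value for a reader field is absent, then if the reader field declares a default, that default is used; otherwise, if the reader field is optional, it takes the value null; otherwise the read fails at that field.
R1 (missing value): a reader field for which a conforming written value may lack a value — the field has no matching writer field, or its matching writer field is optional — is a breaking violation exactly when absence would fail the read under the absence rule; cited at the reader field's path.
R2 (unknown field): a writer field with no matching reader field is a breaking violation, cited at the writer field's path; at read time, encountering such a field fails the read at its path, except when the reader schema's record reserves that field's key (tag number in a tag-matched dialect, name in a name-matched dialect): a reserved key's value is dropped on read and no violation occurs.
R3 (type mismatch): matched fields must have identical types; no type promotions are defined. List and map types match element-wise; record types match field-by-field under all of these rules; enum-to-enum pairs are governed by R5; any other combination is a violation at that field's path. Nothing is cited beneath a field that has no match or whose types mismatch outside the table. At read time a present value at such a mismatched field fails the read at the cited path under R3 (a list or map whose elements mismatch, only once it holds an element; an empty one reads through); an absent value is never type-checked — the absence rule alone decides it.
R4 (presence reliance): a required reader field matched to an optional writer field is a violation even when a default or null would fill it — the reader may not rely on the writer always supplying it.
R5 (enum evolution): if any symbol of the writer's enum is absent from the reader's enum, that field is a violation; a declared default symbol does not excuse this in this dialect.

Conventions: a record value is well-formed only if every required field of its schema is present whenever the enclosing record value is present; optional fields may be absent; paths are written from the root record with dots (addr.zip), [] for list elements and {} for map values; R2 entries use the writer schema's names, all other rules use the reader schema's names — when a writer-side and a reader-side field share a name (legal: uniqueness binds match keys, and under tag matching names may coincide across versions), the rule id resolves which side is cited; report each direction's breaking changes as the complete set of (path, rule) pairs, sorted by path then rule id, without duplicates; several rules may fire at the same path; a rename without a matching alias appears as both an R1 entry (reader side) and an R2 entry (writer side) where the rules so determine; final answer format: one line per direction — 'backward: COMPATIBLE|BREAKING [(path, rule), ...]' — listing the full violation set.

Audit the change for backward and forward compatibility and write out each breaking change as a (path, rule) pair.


arrows below run writer -> reader for Shipment
backward for Shipment (reader v2, writer v1):
  writer required, Kind -> Kind: reader severity maps from writer severity
  writer required, Contact -> Contact: reader geo maps from writer geo
  writer optional, bool -> bool: reader active maps from writer active
  no writer field matches reader rating
  writer optional, string -> string: reader nickname maps from writer nickname
  writer required, int32 -> int32: reader age maps from writer age
  writer optional, string -> string: reader email maps from writer email
  writer optional, string -> string: reader street maps from writer street
  writer optional, bool -> bool: reader geo.enabled maps from writer geo.archived
  writer required, float32 -> int32: reader geo.score maps from writer geo.score
  writer required, float32 -> float32: reader geo.weight maps from writer geo.weight
  R3 fires at geo.score
  R1 fires at rating
  backward on Shipment therefore BREAKING (2)
forward for Shipment (reader v1, writer v2):
  writer required, Kind -> Kind: reader severity maps from writer severity
  writer required, Contact -> Contact: reader geo maps from writer geo
  writer optional, bool -> bool: reader active maps from writer active
  writer optional, string -> string: reader nickname maps from writer nickname
  writer required, int32 -> int32: reader age maps from writer age
  writer optional, string -> string: reader email maps from writer email
  writer optional, string -> string: reader street maps from writer street
  writer field rating has no reader counterpart
  writer optional, bool -> bool: reader geo.archived maps from writer geo.enabled
  writer required, int32 -> float32: reader geo.score maps from writer geo.score
  writer required, float32 -> float32: reader geo.weight maps from writer geo.weight
  R3 fires at geo.score
  R2 fires at rating
  forward on Shipment therefore BREAKING (2)

backward: BREAKING [(geo.score, R3), (rating, R1)]; forward: BREAKING [(geo.score, R3), (rating, R2)]
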